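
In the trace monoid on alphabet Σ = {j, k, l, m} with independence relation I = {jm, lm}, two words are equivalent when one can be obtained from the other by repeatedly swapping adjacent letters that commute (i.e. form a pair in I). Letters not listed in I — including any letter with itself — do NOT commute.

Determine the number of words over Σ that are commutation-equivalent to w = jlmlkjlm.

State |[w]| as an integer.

12

drop 0:j onto floor
drop 1:l onto {0:j}
drop 2:m onto floor
drop 3:l onto {1:l}
drop 4:k onto {2:m, 3:l}
drop 5:j onto {4:k}
drop 6:l onto {5:j}
drop 7:m onto {4:k}
ground layer = {0:j, 2:m}
drop-orders for the pieces not yet dropped (sum over which currently-grounded one goes next):
  1 to go: {6} 1  {7} 1
  2 to go: {5,6} 1  {6,7} 2
  3 to go: {5,6,7} 3
  4 to go: {4,5,6,7} 3
  5 to go: {2,4,5,6,7} 3  {3,4,5,6,7} 3
  6 to go: {1,3,4,5,6,7} 3  {2,3,4,5,6,7} 6
  if 0:j drops first: 9 orders
  if 2:m drops first: 3 orders
heap linearizations: 12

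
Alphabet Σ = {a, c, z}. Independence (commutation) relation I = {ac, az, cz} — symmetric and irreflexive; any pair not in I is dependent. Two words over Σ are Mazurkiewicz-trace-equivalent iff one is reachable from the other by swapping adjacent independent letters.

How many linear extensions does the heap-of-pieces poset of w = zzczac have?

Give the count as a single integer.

piece 0:z — minimal
piece 1:z rests on {0:z}
piece 2:c — minimal
piece 3:z rests on {1:z}
piece 4:a — minimal
piece 5:c rests on {2:c}
minimal pieces: {0:z, 2:c, 4:a}
ways to finish when only these pieces remain (= sum over removing one remaining piece with nothing left below it):
  1 left: {3}→1  {4}→1  {5}→1
  2 left: {1,3}→1  {2,5}→1  {3,4}→2  {3,5}→2  {4,5}→2
  3 left: {0,1,3}→1  {1,3,4}→3  {1,3,5}→3  {2,3,5}→3  {2,4,5}→3  {3,4,5}→6
  4 left: {0,1,3,4}→4  {0,1,3,5}→4  {1,2,3,5}→6  {1,3,4,5}→12  {2,3,4,5}→12
  placing 0:z first → 30 extensions
  placing 2:c first → 20 extensions
  placing 4:a first → 10 extensions
total linear extensions = 60

60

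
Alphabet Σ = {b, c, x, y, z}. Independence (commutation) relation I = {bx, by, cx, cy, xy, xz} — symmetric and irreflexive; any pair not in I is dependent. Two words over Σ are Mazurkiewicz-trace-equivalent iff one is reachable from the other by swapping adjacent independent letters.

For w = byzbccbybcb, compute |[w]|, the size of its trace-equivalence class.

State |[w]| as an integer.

16

piece 0:b — minimal
piece 1:y — minimal
piece 2:z rests on {0:b, 1:y}
piece 3:b rests on {2:z}
piece 4:c rests on {3:b}
piece 5:c rests on {4:c}
piece 6:b rests on {5:c}
piece 7:y rests on {2:z}
piece 8:b rests on {6:b}
piece 9:c rests on {8:b}
piece 10:b rests on {9:c}
minimal pieces: {0:b, 1:y}
ways to finish when only these pieces remain (= sum over removing one remaining piece with nothing left below it):
  1 left: {7}→1  {10}→1
  2 left: {7,10}→2  {9,10}→1
  3 left: {7,9,10}→3  {8,9,10}→1
  4 left: {6,8,9,10}→1  {7,8,9,10}→4
  5 left: {5,6,8,9,10}→1  {6,7,8,9,10}→5
  6 left: {4,5,6,8,9,10}→1  {5,6,7,8,9,10}→6
  7 left: {3,4,5,6,8,9,10}→1  {4,5,6,7,8,9,10}→7
  8 left: {3,4,5,6,7,8,9,10}→8
  9 left: {2,3,4,5,6,7,8,9,10}→8
  placing 0:b first → 8 extensions
  placing 1:y first → 8 extensions
total linear extensions = 16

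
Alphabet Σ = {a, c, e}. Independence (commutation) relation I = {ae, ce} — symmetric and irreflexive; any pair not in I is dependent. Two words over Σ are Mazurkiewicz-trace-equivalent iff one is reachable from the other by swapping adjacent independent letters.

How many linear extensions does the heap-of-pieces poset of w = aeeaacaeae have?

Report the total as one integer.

piece 0:a — minimal
piece 1:e — minimal
piece 2:e rests on {1:e}
piece 3:a rests on {0:a}
piece 4:a rests on {3:a}
piece 5:c rests on {4:a}
piece 6:a rests on {5:c}
piece 7:e rests on {2:e}
piece 8:a rests on {6:a}
piece 9:e rests on {7:e}
minimal pieces: {0:a, 1:e}
ways to finish when only these pieces remain (= sum over removing one remaining piece with nothing left below it):
  1 left: {8}→1  {9}→1
  2 left: {6,8}→1  {7,9}→1  {8,9}→2
  3 left: {2,7,9}→1  {5,6,8}→1  {6,8,9}→3  {7,8,9}→3
  4 left: {1,2,7,9}→1  {2,7,8,9}→4  {4,5,6,8}→1  {5,6,8,9}→4  {6,7,8,9}→6
  5 left: {1,2,7,8,9}→5  {2,6,7,8,9}→10  {3,4,5,6,8}→1  {4,5,6,8,9}→5  {5,6,7,8,9}→10
  6 left: {0,3,4,5,6,8}→1  {1,2,6,7,8,9}→15  {2,5,6,7,8,9}→20  {3,4,5,6,8,9}→6  {4,5,6,7,8,9}→15
  7 left: {0,3,4,5,6,8,9}→7  {1,2,5,6,7,8,9}→35  {2,4,5,6,7,8,9}→35  {3,4,5,6,7,8,9}→21
  8 left: {0,3,4,5,6,7,8,9}→28  {1,2,4,5,6,7,8,9}→70  {2,3,4,5,6,7,8,9}→56
  placing 0:a first → 126 extensions
  placing 1:e first → 84 extensions
total linear extensions = 210

210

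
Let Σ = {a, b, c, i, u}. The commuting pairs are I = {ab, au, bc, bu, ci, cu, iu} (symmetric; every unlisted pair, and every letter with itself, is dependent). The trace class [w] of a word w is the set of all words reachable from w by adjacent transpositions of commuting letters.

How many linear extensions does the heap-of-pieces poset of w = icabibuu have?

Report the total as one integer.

140

0(i) covers ∅
1(c) covers ∅
2(a) covers 0:i, 1:c
3(b) covers 0:i
4(i) covers 2:a, 3:b
5(b) covers 4:i
6(u) covers ∅
7(u) covers 6:u
floor of heap: 0:i, 1:c, 6:u
completions by unplaced set U, small U first (add the entries for U minus each lowest piece of U):
  |U|=1: {5}:1  {7}:1
  |U|=2: {4,5}:1  {5,7}:2  {6,7}:1
  |U|=3: {2,4,5}:1  {3,4,5}:1  {4,5,7}:3  {5,6,7}:3
  |U|=4: {1,2,4,5}:1  {2,3,4,5}:2  {2,4,5,7}:4  {3,4,5,7}:4  {4,5,6,7}:6
  |U|=5: {0,2,3,4,5}:2  {1,2,3,4,5}:3  {1,2,4,5,7}:5  {2,3,4,5,7}:10  {2,4,5,6,7}:10  {3,4,5,6,7}:10
  |U|=6: {0,1,2,3,4,5}:5  {0,2,3,4,5,7}:12  {1,2,3,4,5,7}:18  {1,2,4,5,6,7}:15  {2,3,4,5,6,7}:30
  start at 0(i): 63
  start at 1(c): 42
  start at 6(u): 35
sum over floor = 140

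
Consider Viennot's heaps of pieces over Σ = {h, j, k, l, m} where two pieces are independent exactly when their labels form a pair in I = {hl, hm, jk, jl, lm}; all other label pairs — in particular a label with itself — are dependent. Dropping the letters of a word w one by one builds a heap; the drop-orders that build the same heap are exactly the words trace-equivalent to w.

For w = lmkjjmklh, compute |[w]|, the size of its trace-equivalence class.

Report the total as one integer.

drop 0:l onto floor
drop 1:m onto floor
drop 2:k onto {0:l, 1:m}
drop 3:j onto {1:m}
drop 4:j onto {3:j}
drop 5:m onto {2:k, 4:j}
drop 6:k onto {5:m}
drop 7:l onto {6:k}
drop 8:h onto {6:k}
ground layer = {0:l, 1:m}
drop-orders for the pieces not yet dropped (sum over which currently-grounded one goes next):
  1 to go: {7} 1  {8} 1
  2 to go: {7,8} 2
  3 to go: {6,7,8} 2
  4 to go: {5,6,7,8} 2
  5 to go: {2,5,6,7,8} 2  {4,5,6,7,8} 2
  6 to go: {0,2,5,6,7,8} 2  {2,4,5,6,7,8} 4  {3,4,5,6,7,8} 2
  7 to go: {0,2,4,5,6,7,8} 6  {2,3,4,5,6,7,8} 6
  if 0:l drops first: 6 orders
  if 1:m drops first: 12 orders
heap linearizations: 18

18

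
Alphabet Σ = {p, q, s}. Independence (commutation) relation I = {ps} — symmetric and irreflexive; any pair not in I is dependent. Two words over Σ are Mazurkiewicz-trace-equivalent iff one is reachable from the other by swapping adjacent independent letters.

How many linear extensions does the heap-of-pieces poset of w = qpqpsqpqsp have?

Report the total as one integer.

4

0(q) covers ∅
1(p) covers 0:q
2(q) covers 1:p
3(p) covers 2:q
4(s) covers 2:q
5(q) covers 3:p, 4:s
6(p) covers 5:q
7(q) covers 6:p
8(s) covers 7:q
9(p) covers 7:q
floor of heap: 0:q
completions by unplaced set U, small U first (add the entries for U minus each lowest piece of U):
  |U|=1: {8}:1  {9}:1
  |U|=2: {8,9}:2
  |U|=3: {7,8,9}:2
  |U|=4: {6,7,8,9}:2
  |U|=5: {5,6,7,8,9}:2
  |U|=6: {3,5,6,7,8,9}:2  {4,5,6,7,8,9}:2
  |U|=7: {3,4,5,6,7,8,9}:4
  |U|=8: {2,3,4,5,6,7,8,9}:4
  start at 0(q): 4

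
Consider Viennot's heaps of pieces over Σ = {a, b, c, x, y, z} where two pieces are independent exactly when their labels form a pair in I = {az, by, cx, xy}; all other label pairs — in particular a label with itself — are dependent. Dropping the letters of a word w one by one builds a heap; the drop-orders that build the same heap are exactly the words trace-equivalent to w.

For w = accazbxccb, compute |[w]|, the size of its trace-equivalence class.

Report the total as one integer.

6

drop 0:a onto floor
drop 1:c onto {0:a}
drop 2:c onto {1:c}
drop 3:a onto {2:c}
drop 4:z onto {2:c}
drop 5:b onto {3:a, 4:z}
drop 6:x onto {5:b}
drop 7:c onto {5:b}
drop 8:c onto {7:c}
drop 9:b onto {6:x, 8:c}
ground layer = {0:a}
drop-orders for the pieces not yet dropped (sum over which currently-grounded one goes next):
  1 to go: {9} 1
  2 to go: {6,9} 1  {8,9} 1
  3 to go: {6,8,9} 2  {7,8,9} 1
  4 to go: {6,7,8,9} 3
  5 to go: {5,6,7,8,9} 3
  6 to go: {3,5,6,7,8,9} 3  {4,5,6,7,8,9} 3
  7 to go: {3,4,5,6,7,8,9} 6
  8 to go: {2,3,4,5,6,7,8,9} 6
  if 0:a drops first: 6 orders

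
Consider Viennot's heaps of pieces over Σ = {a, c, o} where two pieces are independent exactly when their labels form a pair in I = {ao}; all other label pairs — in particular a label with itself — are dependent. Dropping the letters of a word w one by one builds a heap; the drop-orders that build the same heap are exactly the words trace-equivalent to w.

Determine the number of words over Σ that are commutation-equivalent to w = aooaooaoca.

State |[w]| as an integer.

56

0(a) covers ∅
1(o) covers ∅
2(o) covers 1:o
3(a) covers 0:a
4(o) covers 2:o
5(o) covers 4:o
6(a) covers 3:a
7(o) covers 5:o
8(c) covers 6:a, 7:o
9(a) covers 8:c
floor of heap: 0:a, 1:o
completions by unplaced set U, small U first (add the entries for U minus each lowest piece of U):
  |U|=1: {9}:1
  |U|=2: {8,9}:1
  |U|=3: {6,8,9}:1  {7,8,9}:1
  |U|=4: {3,6,8,9}:1  {5,7,8,9}:1  {6,7,8,9}:2
  |U|=5: {0,3,6,8,9}:1  {3,6,7,8,9}:3  {4,5,7,8,9}:1  {5,6,7,8,9}:3
  |U|=6: {0,3,6,7,8,9}:4  {2,4,5,7,8,9}:1  {3,5,6,7,8,9}:6  {4,5,6,7,8,9}:4
  |U|=7: {0,3,5,6,7,8,9}:10  {1,2,4,5,7,8,9}:1  {2,4,5,6,7,8,9}:5  {3,4,5,6,7,8,9}:10
  |U|=8: {0,3,4,5,6,7,8,9}:20  {1,2,4,5,6,7,8,9}:6  {2,3,4,5,6,7,8,9}:15
  start at 0(a): 21
  start at 1(o): 35
sum over floor = 56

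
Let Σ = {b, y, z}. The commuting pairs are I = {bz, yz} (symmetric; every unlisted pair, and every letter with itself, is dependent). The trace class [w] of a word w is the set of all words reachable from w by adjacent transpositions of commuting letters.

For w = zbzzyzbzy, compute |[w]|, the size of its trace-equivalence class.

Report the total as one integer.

drop 0:z onto floor
drop 1:b onto floor
drop 2:z onto {0:z}
drop 3:z onto {2:z}
drop 4:y onto {1:b}
drop 5:z onto {3:z}
drop 6:b onto {4:y}
drop 7:z onto {5:z}
drop 8:y onto {6:b}
ground layer = {0:z, 1:b}
drop-orders for the pieces not yet dropped (sum over which currently-grounded one goes next):
  1 to go: {7} 1  {8} 1
  2 to go: {5,7} 1  {6,8} 1  {7,8} 2
  3 to go: {3,5,7} 1  {4,6,8} 1  {5,7,8} 3  {6,7,8} 3
  4 to go: {1,4,6,8} 1  {2,3,5,7} 1  {3,5,7,8} 4  {4,6,7,8} 4  {5,6,7,8} 6
  5 to go: {0,2,3,5,7} 1  {1,4,6,7,8} 5  {2,3,5,7,8} 5  {3,5,6,7,8} 10  {4,5,6,7,8} 10
  6 to go: {0,2,3,5,7,8} 6  {1,4,5,6,7,8} 15  {2,3,5,6,7,8} 15  {3,4,5,6,7,8} 20
  7 to go: {0,2,3,5,6,7,8} 21  {1,3,4,5,6,7,8} 35  {2,3,4,5,6,7,8} 35
  if 0:z drops first: 70 orders
  if 1:b drops first: 56 orders
heap linearizations: 126

126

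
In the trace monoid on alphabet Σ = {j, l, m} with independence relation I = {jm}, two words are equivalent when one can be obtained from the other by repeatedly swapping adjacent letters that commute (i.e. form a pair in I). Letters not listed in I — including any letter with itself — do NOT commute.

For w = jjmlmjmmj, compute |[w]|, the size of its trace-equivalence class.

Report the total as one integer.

#0=j has no predecessor
#1=j depends on [0:j]
#2=m has no predecessor
#3=l depends on [1:j, 2:m]
#4=m depends on [3:l]
#5=j depends on [3:l]
#6=m depends on [4:m]
#7=m depends on [6:m]
#8=j depends on [5:j]
sources: [0:j, 2:m]
N(rest) = Σ N(rest − s) over sources s of rest; N(one piece) = 1:
  size 1 → [7]=1  [8]=1
  size 2 → [5,8]=1  [6,7]=1  [7,8]=2
  size 3 → [4,6,7]=1  [5,7,8]=3  [6,7,8]=3
  size 4 → [4,6,7,8]=4  [5,6,7,8]=6
  size 5 → [4,5,6,7,8]=10
  size 6 → [3,4,5,6,7,8]=10
  size 7 → [1,3,4,5,6,7,8]=10  [2,3,4,5,6,7,8]=10
  first=0(j) contributes 20
  first=2(m) contributes 10
|[w]| = 30

30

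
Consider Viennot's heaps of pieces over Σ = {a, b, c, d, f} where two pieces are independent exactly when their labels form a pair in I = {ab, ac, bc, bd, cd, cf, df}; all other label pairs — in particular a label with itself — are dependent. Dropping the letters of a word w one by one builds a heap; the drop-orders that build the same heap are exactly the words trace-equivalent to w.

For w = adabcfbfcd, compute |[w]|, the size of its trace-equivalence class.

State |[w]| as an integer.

drop 0:a onto floor
drop 1:d onto {0:a}
drop 2:a onto {1:d}
drop 3:b onto floor
drop 4:c onto floor
drop 5:f onto {2:a, 3:b}
drop 6:b onto {5:f}
drop 7:f onto {6:b}
drop 8:c onto {4:c}
drop 9:d onto {2:a}
ground layer = {0:a, 3:b, 4:c}
drop-orders for the pieces not yet dropped (sum over which currently-grounded one goes next):
  1 to go: {7} 1  {8} 1  {9} 1
  2 to go: {4,8} 1  {6,7} 1  {7,8} 2  {7,9} 2  {8,9} 2
  3 to go: {4,7,8} 3  {4,8,9} 3  {5,6,7} 1  {6,7,8} 3  {6,7,9} 3  {7,8,9} 6
  4 to go: {3,5,6,7} 1  {4,6,7,8} 6  {4,7,8,9} 12  {5,6,7,8} 4  {5,6,7,9} 4  {6,7,8,9} 12
  5 to go: {2,5,6,7,9} 4  {3,5,6,7,8} 5  {3,5,6,7,9} 5  {4,5,6,7,8} 10  {4,6,7,8,9} 30  {5,6,7,8,9} 20
  6 to go: {1,2,5,6,7,9} 4  {2,3,5,6,7,9} 9  {2,5,6,7,8,9} 24  {3,4,5,6,7,8} 15  {3,5,6,7,8,9} 30  {4,5,6,7,8,9} 60
  7 to go: {0,1,2,5,6,7,9} 4  {1,2,3,5,6,7,9} 13  {1,2,5,6,7,8,9} 28  {2,3,5,6,7,8,9} 63  {2,4,5,6,7,8,9} 84  {3,4,5,6,7,8,9} 105
  8 to go: {0,1,2,3,5,6,7,9} 17  {0,1,2,5,6,7,8,9} 32  {1,2,3,5,6,7,8,9} 104  {1,2,4,5,6,7,8,9} 112  {2,3,4,5,6,7,8,9} 252
  if 0:a drops first: 468 orders
  if 3:b drops first: 144 orders
  if 4:c drops first: 153 orders
heap linearizations: 765

765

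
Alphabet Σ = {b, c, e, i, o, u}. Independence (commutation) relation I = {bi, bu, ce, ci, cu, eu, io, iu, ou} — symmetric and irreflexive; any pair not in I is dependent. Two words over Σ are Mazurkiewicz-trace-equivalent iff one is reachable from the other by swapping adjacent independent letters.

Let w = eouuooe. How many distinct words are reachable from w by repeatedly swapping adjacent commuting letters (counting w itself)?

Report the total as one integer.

0(e) covers ∅
1(o) covers 0:e
2(u) covers ∅
3(u) covers 2:u
4(o) covers 1:o
5(o) covers 4:o
6(e) covers 5:o
floor of heap: 0:e, 2:u
completions by unplaced set U, small U first (add the entries for U minus each lowest piece of U):
  |U|=1: {3}:1  {6}:1
  |U|=2: {2,3}:1  {3,6}:2  {5,6}:1
  |U|=3: {2,3,6}:3  {3,5,6}:3  {4,5,6}:1
  |U|=4: {1,4,5,6}:1  {2,3,5,6}:6  {3,4,5,6}:4
  |U|=5: {0,1,4,5,6}:1  {1,3,4,5,6}:5  {2,3,4,5,6}:10
  start at 0(e): 15
  start at 2(u): 6
sum over floor = 21

21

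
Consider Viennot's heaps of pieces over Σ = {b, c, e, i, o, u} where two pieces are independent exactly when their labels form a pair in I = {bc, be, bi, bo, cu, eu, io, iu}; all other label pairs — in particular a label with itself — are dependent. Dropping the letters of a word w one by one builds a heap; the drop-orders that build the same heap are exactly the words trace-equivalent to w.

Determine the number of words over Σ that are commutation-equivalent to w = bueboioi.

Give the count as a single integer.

drop 0:b onto floor
drop 1:u onto {0:b}
drop 2:e onto floor
drop 3:b onto {1:u}
drop 4:o onto {1:u, 2:e}
drop 5:i onto {2:e}
drop 6:o onto {4:o}
drop 7:i onto {5:i}
ground layer = {0:b, 2:e}
drop-orders for the pieces not yet dropped (sum over which currently-grounded one goes next):
  1 to go: {3} 1  {6} 1  {7} 1
  2 to go: {3,6} 2  {3,7} 2  {4,6} 1  {5,7} 1  {6,7} 2
  3 to go: {3,4,6} 3  {3,5,7} 3  {3,6,7} 6  {4,6,7} 3  {5,6,7} 3
  4 to go: {1,3,4,6} 3  {3,4,6,7} 12  {3,5,6,7} 12  {4,5,6,7} 6
  5 to go: {0,1,3,4,6} 3  {1,3,4,6,7} 15  {2,4,5,6,7} 6  {3,4,5,6,7} 30
  6 to go: {0,1,3,4,6,7} 18  {1,3,4,5,6,7} 45  {2,3,4,5,6,7} 36
  if 0:b drops first: 81 orders
  if 2:e drops first: 63 orders
heap linearizations: 144

144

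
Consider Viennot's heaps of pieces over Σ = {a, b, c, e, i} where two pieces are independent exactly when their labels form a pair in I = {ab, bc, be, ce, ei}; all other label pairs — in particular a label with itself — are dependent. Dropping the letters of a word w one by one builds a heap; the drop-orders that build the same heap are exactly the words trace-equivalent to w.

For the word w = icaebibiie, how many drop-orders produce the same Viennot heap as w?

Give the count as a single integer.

51

piece 0:i — minimal
piece 1:c rests on {0:i}
piece 2:a rests on {1:c}
piece 3:e rests on {2:a}
piece 4:b rests on {0:i}
piece 5:i rests on {2:a, 4:b}
piece 6:b rests on {5:i}
piece 7:i rests on {6:b}
piece 8:i rests on {7:i}
piece 9:e rests on {3:e}
minimal pieces: {0:i}
ways to finish when only these pieces remain (= sum over removing one remaining piece with nothing left below it):
  1 left: {8}→1  {9}→1
  2 left: {3,9}→1  {7,8}→1  {8,9}→2
  3 left: {3,8,9}→3  {6,7,8}→1  {7,8,9}→3
  4 left: {3,7,8,9}→6  {5,6,7,8}→1  {6,7,8,9}→4
  5 left: {3,6,7,8,9}→10  {4,5,6,7,8}→1  {5,6,7,8,9}→5
  6 left: {3,5,6,7,8,9}→15  {4,5,6,7,8,9}→6
  7 left: {2,3,5,6,7,8,9}→15  {3,4,5,6,7,8,9}→21
  8 left: {1,2,3,5,6,7,8,9}→15  {2,3,4,5,6,7,8,9}→36
  placing 0:i first → 51 extensions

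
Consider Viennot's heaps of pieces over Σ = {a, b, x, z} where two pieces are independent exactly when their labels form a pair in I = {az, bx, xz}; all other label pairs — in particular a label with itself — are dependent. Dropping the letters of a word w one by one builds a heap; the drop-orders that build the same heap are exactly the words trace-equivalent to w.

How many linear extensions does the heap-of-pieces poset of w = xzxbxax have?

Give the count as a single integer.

#0=x has no predecessor
#1=z has no predecessor
#2=x depends on [0:x]
#3=b depends on [1:z]
#4=x depends on [2:x]
#5=a depends on [3:b, 4:x]
#6=x depends on [5:a]
sources: [0:x, 1:z]
N(rest) = Σ N(rest − s) over sources s of rest; N(one piece) = 1:
  size 1 → [6]=1
  size 2 → [5,6]=1
  size 3 → [3,5,6]=1  [4,5,6]=1
  size 4 → [1,3,5,6]=1  [2,4,5,6]=1  [3,4,5,6]=2
  size 5 → [0,2,4,5,6]=1  [1,3,4,5,6]=3  [2,3,4,5,6]=3
  first=0(x) contributes 6
  first=1(z) contributes 4
|[w]| = 10

10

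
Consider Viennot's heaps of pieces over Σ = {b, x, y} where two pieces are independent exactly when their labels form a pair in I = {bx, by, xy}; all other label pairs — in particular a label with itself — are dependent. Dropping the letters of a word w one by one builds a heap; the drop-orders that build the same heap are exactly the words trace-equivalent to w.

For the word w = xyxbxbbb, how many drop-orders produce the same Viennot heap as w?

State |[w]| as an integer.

0(x) covers ∅
1(y) covers ∅
2(x) covers 0:x
3(b) covers ∅
4(x) covers 2:x
5(b) covers 3:b
6(b) covers 5:b
7(b) covers 6:b
floor of heap: 0:x, 1:y, 3:b
completions by unplaced set U, small U first (add the entries for U minus each lowest piece of U):
  |U|=1: {1}:1  {4}:1  {7}:1
  |U|=2: {1,4}:2  {1,7}:2  {2,4}:1  {4,7}:2  {6,7}:1
  |U|=3: {0,2,4}:1  {1,2,4}:3  {1,4,7}:6  {1,6,7}:3  {2,4,7}:3  {4,6,7}:3  {5,6,7}:1
  |U|=4: {0,1,2,4}:4  {0,2,4,7}:4  {1,2,4,7}:12  {1,4,6,7}:12  {1,5,6,7}:4  {2,4,6,7}:6  {3,5,6,7}:1  {4,5,6,7}:4
  |U|=5: {0,1,2,4,7}:20  {0,2,4,6,7}:10  {1,2,4,6,7}:30  {1,3,5,6,7}:5  {1,4,5,6,7}:20  {2,4,5,6,7}:10  {3,4,5,6,7}:5
  |U|=6: {0,1,2,4,6,7}:60  {0,2,4,5,6,7}:20  {1,2,4,5,6,7}:60  {1,3,4,5,6,7}:30  {2,3,4,5,6,7}:15
  start at 0(x): 105
  start at 1(y): 35
  start at 3(b): 140
sum over floor = 280

280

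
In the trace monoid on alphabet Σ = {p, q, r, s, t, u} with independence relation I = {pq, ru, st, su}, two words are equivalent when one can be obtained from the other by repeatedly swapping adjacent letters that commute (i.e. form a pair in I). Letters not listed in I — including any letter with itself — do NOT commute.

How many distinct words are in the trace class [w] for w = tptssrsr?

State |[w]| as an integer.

0(t) covers ∅
1(p) covers 0:t
2(t) covers 1:p
3(s) covers 1:p
4(s) covers 3:s
5(r) covers 2:t, 4:s
6(s) covers 5:r
7(r) covers 6:s
floor of heap: 0:t
completions by unplaced set U, small U first (add the entries for U minus each lowest piece of U):
  |U|=1: {7}:1
  |U|=2: {6,7}:1
  |U|=3: {5,6,7}:1
  |U|=4: {2,5,6,7}:1  {4,5,6,7}:1
  |U|=5: {2,4,5,6,7}:2  {3,4,5,6,7}:1
  |U|=6: {2,3,4,5,6,7}:3
  start at 0(t): 3

3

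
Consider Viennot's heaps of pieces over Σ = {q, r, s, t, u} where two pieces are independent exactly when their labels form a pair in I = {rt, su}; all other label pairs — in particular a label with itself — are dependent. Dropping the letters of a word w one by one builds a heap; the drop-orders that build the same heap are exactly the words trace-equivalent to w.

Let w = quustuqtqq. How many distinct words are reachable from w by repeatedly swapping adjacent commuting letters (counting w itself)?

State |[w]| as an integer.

3

0(q) covers ∅
1(u) covers 0:q
2(u) covers 1:u
3(s) covers 0:q
4(t) covers 2:u, 3:s
5(u) covers 4:t
6(q) covers 5:u
7(t) covers 6:q
8(q) covers 7:t
9(q) covers 8:q
floor of heap: 0:q
completions by unplaced set U, small U first (add the entries for U minus each lowest piece of U):
  |U|=1: {9}:1
  |U|=2: {8,9}:1
  |U|=3: {7,8,9}:1
  |U|=4: {6,7,8,9}:1
  |U|=5: {5,6,7,8,9}:1
  |U|=6: {4,5,6,7,8,9}:1
  |U|=7: {2,4,5,6,7,8,9}:1  {3,4,5,6,7,8,9}:1
  |U|=8: {1,2,4,5,6,7,8,9}:1  {2,3,4,5,6,7,8,9}:2
  start at 0(q): 3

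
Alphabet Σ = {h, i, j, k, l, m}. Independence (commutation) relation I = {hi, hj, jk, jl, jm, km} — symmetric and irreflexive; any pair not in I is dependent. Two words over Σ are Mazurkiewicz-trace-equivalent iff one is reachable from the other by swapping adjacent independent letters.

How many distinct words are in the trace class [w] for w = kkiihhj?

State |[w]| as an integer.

0(k) covers ∅
1(k) covers 0:k
2(i) covers 1:k
3(i) covers 2:i
4(h) covers 1:k
5(h) covers 4:h
6(j) covers 3:i
floor of heap: 0:k
completions by unplaced set U, small U first (add the entries for U minus each lowest piece of U):
  |U|=1: {5}:1  {6}:1
  |U|=2: {3,6}:1  {4,5}:1  {5,6}:2
  |U|=3: {2,3,6}:1  {3,5,6}:3  {4,5,6}:3
  |U|=4: {2,3,5,6}:4  {3,4,5,6}:6
  |U|=5: {2,3,4,5,6}:10
  start at 0(k): 10

10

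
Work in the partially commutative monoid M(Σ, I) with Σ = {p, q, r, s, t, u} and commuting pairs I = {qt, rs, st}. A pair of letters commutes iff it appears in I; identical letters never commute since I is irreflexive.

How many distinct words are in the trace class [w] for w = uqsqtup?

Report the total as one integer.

drop 0:u onto floor
drop 1:q onto {0:u}
drop 2:s onto {1:q}
drop 3:q onto {2:s}
drop 4:t onto {0:u}
drop 5:u onto {3:q, 4:t}
drop 6:p onto {5:u}
ground layer = {0:u}
drop-orders for the pieces not yet dropped (sum over which currently-grounded one goes next):
  1 to go: {6} 1
  2 to go: {5,6} 1
  3 to go: {3,5,6} 1  {4,5,6} 1
  4 to go: {2,3,5,6} 1  {3,4,5,6} 2
  5 to go: {1,2,3,5,6} 1  {2,3,4,5,6} 3
  if 0:u drops first: 4 orders

4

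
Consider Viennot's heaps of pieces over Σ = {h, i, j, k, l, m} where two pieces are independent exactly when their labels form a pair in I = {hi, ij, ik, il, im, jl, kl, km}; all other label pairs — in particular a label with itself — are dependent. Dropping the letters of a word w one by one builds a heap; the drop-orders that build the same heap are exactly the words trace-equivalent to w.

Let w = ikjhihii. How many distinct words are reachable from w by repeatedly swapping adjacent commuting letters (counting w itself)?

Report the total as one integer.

piece 0:i — minimal
piece 1:k — minimal
piece 2:j rests on {1:k}
piece 3:h rests on {2:j}
piece 4:i rests on {0:i}
piece 5:h rests on {3:h}
piece 6:i rests on {4:i}
piece 7:i rests on {6:i}
minimal pieces: {0:i, 1:k}
ways to finish when only these pieces remain (= sum over removing one remaining piece with nothing left below it):
  1 left: {5}→1  {7}→1
  2 left: {3,5}→1  {5,7}→2  {6,7}→1
  3 left: {2,3,5}→1  {3,5,7}→3  {4,6,7}→1  {5,6,7}→3
  4 left: {0,4,6,7}→1  {1,2,3,5}→1  {2,3,5,7}→4  {3,5,6,7}→6  {4,5,6,7}→4
  5 left: {0,4,5,6,7}→5  {1,2,3,5,7}→5  {2,3,5,6,7}→10  {3,4,5,6,7}→10
  6 left: {0,3,4,5,6,7}→15  {1,2,3,5,6,7}→15  {2,3,4,5,6,7}→20
  placing 0:i first → 35 extensions
  placing 1:k first → 35 extensions
total linear extensions = 70

70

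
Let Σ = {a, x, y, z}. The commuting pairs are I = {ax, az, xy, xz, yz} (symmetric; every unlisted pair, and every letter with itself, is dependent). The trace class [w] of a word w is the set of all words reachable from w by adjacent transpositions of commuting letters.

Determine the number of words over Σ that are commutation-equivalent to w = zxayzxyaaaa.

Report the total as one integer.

#0=z has no predecessor
#1=x has no predecessor
#2=a has no predecessor
#3=y depends on [2:a]
#4=z depends on [0:z]
#5=x depends on [1:x]
#6=y depends on [3:y]
#7=a depends on [6:y]
#8=a depends on [7:a]
#9=a depends on [8:a]
#10=a depends on [9:a]
sources: [0:z, 1:x, 2:a]
N(rest) = Σ N(rest − s) over sources s of rest; N(one piece) = 1:
  size 1 → [4]=1  [5]=1  [10]=1
  size 2 → [0,4]=1  [1,5]=1  [4,5]=2  [4,10]=2  [5,10]=2  [9,10]=1
  size 3 → [0,4,5]=3  [0,4,10]=3  [1,4,5]=3  [1,5,10]=3  [4,5,10]=6  [4,9,10]=3  [5,9,10]=3  [8,9,10]=1
  size 4 → [0,1,4,5]=6  [0,4,5,10]=12  [0,4,9,10]=6  [1,4,5,10]=12  [1,5,9,10]=6  [4,5,9,10]=12  [4,8,9,10]=4  [5,8,9,10]=4  [7,8,9,10]=1
  size 5 → [0,1,4,5,10]=30  [0,4,5,9,10]=30  [0,4,8,9,10]=10  [1,4,5,9,10]=30  [1,5,8,9,10]=10  [4,5,8,9,10]=20  [4,7,8,9,10]=5  [5,7,8,9,10]=5  [6,7,8,9,10]=1
  size 6 → [0,1,4,5,9,10]=90  [0,4,5,8,9,10]=60  [0,4,7,8,9,10]=15  [1,4,5,8,9,10]=60  [1,5,7,8,9,10]=15  [3,6,7,8,9,10]=1  [4,5,7,8,9,10]=30  [4,6,7,8,9,10]=6  [5,6,7,8,9,10]=6
  size 7 → [0,1,4,5,8,9,10]=210  [0,4,5,7,8,9,10]=105  [0,4,6,7,8,9,10]=21  [1,4,5,7,8,9,10]=105  [1,5,6,7,8,9,10]=21  [2,3,6,7,8,9,10]=1  [3,4,6,7,8,9,10]=7  [3,5,6,7,8,9,10]=7  [4,5,6,7,8,9,10]=42
  size 8 → [0,1,4,5,7,8,9,10]=420  [0,3,4,6,7,8,9,10]=28  [0,4,5,6,7,8,9,10]=168  [1,3,5,6,7,8,9,10]=28  [1,4,5,6,7,8,9,10]=168  [2,3,4,6,7,8,9,10]=8  [2,3,5,6,7,8,9,10]=8  [3,4,5,6,7,8,9,10]=56
  size 9 → [0,1,4,5,6,7,8,9,10]=756  [0,2,3,4,6,7,8,9,10]=36  [0,3,4,5,6,7,8,9,10]=252  [1,2,3,5,6,7,8,9,10]=36  [1,3,4,5,6,7,8,9,10]=252  [2,3,4,5,6,7,8,9,10]=72
  first=0(z) contributes 360
  first=1(x) contributes 360
  first=2(a) contributes 1260
|[w]| = 1980

1980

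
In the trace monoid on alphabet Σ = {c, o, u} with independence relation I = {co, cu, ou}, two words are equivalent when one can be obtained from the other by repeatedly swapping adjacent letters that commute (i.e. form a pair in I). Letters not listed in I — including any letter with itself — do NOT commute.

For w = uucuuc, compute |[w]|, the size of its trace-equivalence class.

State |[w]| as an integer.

piece 0:u — minimal
piece 1:u rests on {0:u}
piece 2:c — minimal
piece 3:u rests on {1:u}
piece 4:u rests on {3:u}
piece 5:c rests on {2:c}
minimal pieces: {0:u, 2:c}
ways to finish when only these pieces remain (= sum over removing one remaining piece with nothing left below it):
  1 left: {4}→1  {5}→1
  2 left: {2,5}→1  {3,4}→1  {4,5}→2
  3 left: {1,3,4}→1  {2,4,5}→3  {3,4,5}→3
  4 left: {0,1,3,4}→1  {1,3,4,5}→4  {2,3,4,5}→6
  placing 0:u first → 10 extensions
  placing 2:c first → 5 extensions
total linear extensions = 15

15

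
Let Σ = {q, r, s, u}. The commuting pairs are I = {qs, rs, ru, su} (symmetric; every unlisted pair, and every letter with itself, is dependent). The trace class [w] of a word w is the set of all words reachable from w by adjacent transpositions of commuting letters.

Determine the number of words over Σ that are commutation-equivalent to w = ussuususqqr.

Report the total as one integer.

piece 0:u — minimal
piece 1:s — minimal
piece 2:s rests on {1:s}
piece 3:u rests on {0:u}
piece 4:u rests on {3:u}
piece 5:s rests on {2:s}
piece 6:u rests on {4:u}
piece 7:s rests on {5:s}
piece 8:q rests on {6:u}
piece 9:q rests on {8:q}
piece 10:r rests on {9:q}
minimal pieces: {0:u, 1:s}
ways to finish when only these pieces remain (= sum over removing one remaining piece with nothing left below it):
  1 left: {7}→1  {10}→1
  2 left: {5,7}→1  {7,10}→2  {9,10}→1
  3 left: {2,5,7}→1  {5,7,10}→3  {7,9,10}→3  {8,9,10}→1
  4 left: {1,2,5,7}→1  {2,5,7,10}→4  {5,7,9,10}→6  {6,8,9,10}→1  {7,8,9,10}→4
  5 left: {1,2,5,7,10}→5  {2,5,7,9,10}→10  {4,6,8,9,10}→1  {5,7,8,9,10}→10  {6,7,8,9,10}→5
  6 left: {1,2,5,7,9,10}→15  {2,5,7,8,9,10}→20  {3,4,6,8,9,10}→1  {4,6,7,8,9,10}→6  {5,6,7,8,9,10}→15
  7 left: {0,3,4,6,8,9,10}→1  {1,2,5,7,8,9,10}→35  {2,5,6,7,8,9,10}→35  {3,4,6,7,8,9,10}→7  {4,5,6,7,8,9,10}→21
  8 left: {0,3,4,6,7,8,9,10}→8  {1,2,5,6,7,8,9,10}→70  {2,4,5,6,7,8,9,10}→56  {3,4,5,6,7,8,9,10}→28
  9 left: {0,3,4,5,6,7,8,9,10}→36  {1,2,4,5,6,7,8,9,10}→126  {2,3,4,5,6,7,8,9,10}→84
  placing 0:u first → 210 extensions
  placing 1:s first → 120 extensions
total linear extensions = 330

330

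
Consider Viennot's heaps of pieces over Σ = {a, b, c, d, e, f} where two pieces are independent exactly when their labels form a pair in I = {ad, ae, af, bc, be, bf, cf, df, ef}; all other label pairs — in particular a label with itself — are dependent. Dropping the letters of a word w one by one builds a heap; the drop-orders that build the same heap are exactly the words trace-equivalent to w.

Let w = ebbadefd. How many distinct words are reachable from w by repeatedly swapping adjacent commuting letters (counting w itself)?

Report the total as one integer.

104

#0=e has no predecessor
#1=b has no predecessor
#2=b depends on [1:b]
#3=a depends on [2:b]
#4=d depends on [0:e, 2:b]
#5=e depends on [4:d]
#6=f has no predecessor
#7=d depends on [5:e]
sources: [0:e, 1:b, 6:f]
N(rest) = Σ N(rest − s) over sources s of rest; N(one piece) = 1:
  size 1 → [3]=1  [6]=1  [7]=1
  size 2 → [3,6]=2  [3,7]=2  [5,7]=1  [6,7]=2
  size 3 → [3,5,7]=3  [3,6,7]=6  [4,5,7]=1  [5,6,7]=3
  size 4 → [0,4,5,7]=1  [3,4,5,7]=4  [3,5,6,7]=12  [4,5,6,7]=4
  size 5 → [0,3,4,5,7]=5  [0,4,5,6,7]=5  [2,3,4,5,7]=4  [3,4,5,6,7]=20
  size 6 → [0,2,3,4,5,7]=9  [0,3,4,5,6,7]=30  [1,2,3,4,5,7]=4  [2,3,4,5,6,7]=24
  first=0(e) contributes 28
  first=1(b) contributes 63
  first=6(f) contributes 13
|[w]| = 104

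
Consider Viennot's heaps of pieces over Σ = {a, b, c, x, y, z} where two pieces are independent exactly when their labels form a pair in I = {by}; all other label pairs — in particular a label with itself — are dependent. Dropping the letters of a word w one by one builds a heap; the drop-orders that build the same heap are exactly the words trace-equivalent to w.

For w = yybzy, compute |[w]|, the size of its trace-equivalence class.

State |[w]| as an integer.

drop 0:y onto floor
drop 1:y onto {0:y}
drop 2:b onto floor
drop 3:z onto {1:y, 2:b}
drop 4:y onto {3:z}
ground layer = {0:y, 2:b}
drop-orders for the pieces not yet dropped (sum over which currently-grounded one goes next):
  1 to go: {4} 1
  2 to go: {3,4} 1
  3 to go: {1,3,4} 1  {2,3,4} 1
  if 0:y drops first: 2 orders
  if 2:b drops first: 1 orders
heap linearizations: 3

3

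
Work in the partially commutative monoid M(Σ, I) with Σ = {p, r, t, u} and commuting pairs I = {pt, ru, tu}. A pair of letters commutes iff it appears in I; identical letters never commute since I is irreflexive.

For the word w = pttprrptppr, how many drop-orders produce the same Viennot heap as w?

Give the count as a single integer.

24

#0=p has no predecessor
#1=t has no predecessor
#2=t depends on [1:t]
#3=p depends on [0:p]
#4=r depends on [2:t, 3:p]
#5=r depends on [4:r]
#6=p depends on [5:r]
#7=t depends on [5:r]
#8=p depends on [6:p]
#9=p depends on [8:p]
#10=r depends on [7:t, 9:p]
sources: [0:p, 1:t]
N(rest) = Σ N(rest − s) over sources s of rest; N(one piece) = 1:
  size 1 → [10]=1
  size 2 → [7,10]=1  [9,10]=1
  size 3 → [7,9,10]=2  [8,9,10]=1
  size 4 → [6,8,9,10]=1  [7,8,9,10]=3
  size 5 → [6,7,8,9,10]=4
  size 6 → [5,6,7,8,9,10]=4
  size 7 → [4,5,6,7,8,9,10]=4
  size 8 → [2,4,5,6,7,8,9,10]=4  [3,4,5,6,7,8,9,10]=4
  size 9 → [0,3,4,5,6,7,8,9,10]=4  [1,2,4,5,6,7,8,9,10]=4  [2,3,4,5,6,7,8,9,10]=8
  first=0(p) contributes 12
  first=1(t) contributes 12
|[w]| = 24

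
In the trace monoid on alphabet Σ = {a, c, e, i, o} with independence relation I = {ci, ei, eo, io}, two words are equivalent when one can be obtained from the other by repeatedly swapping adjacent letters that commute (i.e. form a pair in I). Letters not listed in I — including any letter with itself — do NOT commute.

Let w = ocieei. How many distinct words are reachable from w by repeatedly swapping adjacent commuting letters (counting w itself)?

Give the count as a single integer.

15

piece 0:o — minimal
piece 1:c rests on {0:o}
piece 2:i — minimal
piece 3:e rests on {1:c}
piece 4:e rests on {3:e}
piece 5:i rests on {2:i}
minimal pieces: {0:o, 2:i}
ways to finish when only these pieces remain (= sum over removing one remaining piece with nothing left below it):
  1 left: {4}→1  {5}→1
  2 left: {2,5}→1  {3,4}→1  {4,5}→2
  3 left: {1,3,4}→1  {2,4,5}→3  {3,4,5}→3
  4 left: {0,1,3,4}→1  {1,3,4,5}→4  {2,3,4,5}→6
  placing 0:o first → 10 extensions
  placing 2:i first → 5 extensions
total linear extensions = 15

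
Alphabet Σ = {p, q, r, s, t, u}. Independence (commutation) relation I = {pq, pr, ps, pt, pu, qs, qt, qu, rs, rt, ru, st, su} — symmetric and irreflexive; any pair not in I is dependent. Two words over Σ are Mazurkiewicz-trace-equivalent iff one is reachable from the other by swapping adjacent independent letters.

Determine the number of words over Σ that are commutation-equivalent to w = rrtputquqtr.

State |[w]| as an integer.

#0=r has no predecessor
#1=r depends on [0:r]
#2=t has no predecessor
#3=p has no predecessor
#4=u depends on [2:t]
#5=t depends on [4:u]
#6=q depends on [1:r]
#7=u depends on [5:t]
#8=q depends on [6:q]
#9=t depends on [7:u]
#10=r depends on [8:q]
sources: [0:r, 2:t, 3:p]
N(rest) = Σ N(rest − s) over sources s of rest; N(one piece) = 1:
  size 1 → [3]=1  [9]=1  [10]=1
  size 2 → [3,9]=2  [3,10]=2  [7,9]=1  [8,10]=1  [9,10]=2
  size 3 → [3,7,9]=3  [3,8,10]=3  [3,9,10]=6  [5,7,9]=1  [6,8,10]=1  [7,9,10]=3  [8,9,10]=3
  size 4 → [1,6,8,10]=1  [3,5,7,9]=4  [3,6,8,10]=4  [3,7,9,10]=12  [3,8,9,10]=12  [4,5,7,9]=1  [5,7,9,10]=4  [6,8,9,10]=4  [7,8,9,10]=6
  size 5 → [0,1,6,8,10]=1  [1,3,6,8,10]=5  [1,6,8,9,10]=5  [2,4,5,7,9]=1  [3,4,5,7,9]=5  [3,5,7,9,10]=20  [3,6,8,9,10]=20  [3,7,8,9,10]=30  [4,5,7,9,10]=5  [5,7,8,9,10]=10  [6,7,8,9,10]=10
  size 6 → [0,1,3,6,8,10]=6  [0,1,6,8,9,10]=6  [1,3,6,8,9,10]=30  [1,6,7,8,9,10]=15  [2,3,4,5,7,9]=6  [2,4,5,7,9,10]=6  [3,4,5,7,9,10]=30  [3,5,7,8,9,10]=60  [3,6,7,8,9,10]=60  [4,5,7,8,9,10]=15  [5,6,7,8,9,10]=20
  size 7 → [0,1,3,6,8,9,10]=42  [0,1,6,7,8,9,10]=21  [1,3,6,7,8,9,10]=105  [1,5,6,7,8,9,10]=35  [2,3,4,5,7,9,10]=42  [2,4,5,7,8,9,10]=21  [3,4,5,7,8,9,10]=105  [3,5,6,7,8,9,10]=140  [4,5,6,7,8,9,10]=35
  size 8 → [0,1,3,6,7,8,9,10]=168  [0,1,5,6,7,8,9,10]=56  [1,3,5,6,7,8,9,10]=280  [1,4,5,6,7,8,9,10]=70  [2,3,4,5,7,8,9,10]=168  [2,4,5,6,7,8,9,10]=56  [3,4,5,6,7,8,9,10]=280
  size 9 → [0,1,3,5,6,7,8,9,10]=504  [0,1,4,5,6,7,8,9,10]=126  [1,2,4,5,6,7,8,9,10]=126  [1,3,4,5,6,7,8,9,10]=630  [2,3,4,5,6,7,8,9,10]=504
  first=0(r) contributes 1260
  first=2(t) contributes 1260
  first=3(p) contributes 252
|[w]| = 2772

2772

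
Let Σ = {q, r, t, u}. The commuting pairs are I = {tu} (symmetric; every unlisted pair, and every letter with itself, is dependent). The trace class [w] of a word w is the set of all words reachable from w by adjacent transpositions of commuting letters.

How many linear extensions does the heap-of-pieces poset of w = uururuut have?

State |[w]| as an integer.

drop 0:u onto floor
drop 1:u onto {0:u}
drop 2:r onto {1:u}
drop 3:u onto {2:r}
drop 4:r onto {3:u}
drop 5:u onto {4:r}
drop 6:u onto {5:u}
drop 7:t onto {4:r}
ground layer = {0:u}
drop-orders for the pieces not yet dropped (sum over which currently-grounded one goes next):
  1 to go: {6} 1  {7} 1
  2 to go: {5,6} 1  {6,7} 2
  3 to go: {5,6,7} 3
  4 to go: {4,5,6,7} 3
  5 to go: {3,4,5,6,7} 3
  6 to go: {2,3,4,5,6,7} 3
  if 0:u drops first: 3 orders

3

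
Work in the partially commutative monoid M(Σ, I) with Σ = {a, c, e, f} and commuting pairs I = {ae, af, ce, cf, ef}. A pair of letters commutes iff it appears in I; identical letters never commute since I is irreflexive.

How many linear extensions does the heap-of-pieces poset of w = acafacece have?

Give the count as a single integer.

drop 0:a onto floor
drop 1:c onto {0:a}
drop 2:a onto {1:c}
drop 3:f onto floor
drop 4:a onto {2:a}
drop 5:c onto {4:a}
drop 6:e onto floor
drop 7:c onto {5:c}
drop 8:e onto {6:e}
ground layer = {0:a, 3:f, 6:e}
drop-orders for the pieces not yet dropped (sum over which currently-grounded one goes next):
  1 to go: {3} 1  {7} 1  {8} 1
  2 to go: {3,7} 2  {3,8} 2  {5,7} 1  {6,8} 1  {7,8} 2
  3 to go: {3,5,7} 3  {3,6,8} 3  {3,7,8} 6  {4,5,7} 1  {5,7,8} 3  {6,7,8} 3
  4 to go: {2,4,5,7} 1  {3,4,5,7} 4  {3,5,7,8} 12  {3,6,7,8} 12  {4,5,7,8} 4  {5,6,7,8} 6
  5 to go: {1,2,4,5,7} 1  {2,3,4,5,7} 5  {2,4,5,7,8} 5  {3,4,5,7,8} 20  {3,5,6,7,8} 30  {4,5,6,7,8} 10
  6 to go: {0,1,2,4,5,7} 1  {1,2,3,4,5,7} 6  {1,2,4,5,7,8} 6  {2,3,4,5,7,8} 30  {2,4,5,6,7,8} 15  {3,4,5,6,7,8} 60
  7 to go: {0,1,2,3,4,5,7} 7  {0,1,2,4,5,7,8} 7  {1,2,3,4,5,7,8} 42  {1,2,4,5,6,7,8} 21  {2,3,4,5,6,7,8} 105
  if 0:a drops first: 168 orders
  if 3:f drops first: 28 orders
  if 6:e drops first: 56 orders
heap linearizations: 252

252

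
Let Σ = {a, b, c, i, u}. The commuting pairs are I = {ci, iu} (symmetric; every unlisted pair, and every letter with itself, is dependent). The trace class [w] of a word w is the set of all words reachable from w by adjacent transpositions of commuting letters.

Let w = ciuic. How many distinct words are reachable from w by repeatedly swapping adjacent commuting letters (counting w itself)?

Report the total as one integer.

10

piece 0:c — minimal
piece 1:i — minimal
piece 2:u rests on {0:c}
piece 3:i rests on {1:i}
piece 4:c rests on {2:u}
minimal pieces: {0:c, 1:i}
ways to finish when only these pieces remain (= sum over removing one remaining piece with nothing left below it):
  1 left: {3}→1  {4}→1
  2 left: {1,3}→1  {2,4}→1  {3,4}→2
  3 left: {0,2,4}→1  {1,3,4}→3  {2,3,4}→3
  placing 0:c first → 6 extensions
  placing 1:i first → 4 extensions
total linear extensions = 10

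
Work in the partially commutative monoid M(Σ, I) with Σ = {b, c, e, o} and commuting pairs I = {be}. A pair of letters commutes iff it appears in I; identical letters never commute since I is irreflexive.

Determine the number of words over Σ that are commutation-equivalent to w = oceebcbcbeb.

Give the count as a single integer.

9

0(o) covers ∅
1(c) covers 0:o
2(e) covers 1:c
3(e) covers 2:e
4(b) covers 1:c
5(c) covers 3:e, 4:b
6(b) covers 5:c
7(c) covers 6:b
8(b) covers 7:c
9(e) covers 7:c
10(b) covers 8:b
floor of heap: 0:o
completions by unplaced set U, small U first (add the entries for U minus each lowest piece of U):
  |U|=1: {9}:1  {10}:1
  |U|=2: {8,10}:1  {9,10}:2
  |U|=3: {8,9,10}:3
  |U|=4: {7,8,9,10}:3
  |U|=5: {6,7,8,9,10}:3
  |U|=6: {5,6,7,8,9,10}:3
  |U|=7: {3,5,6,7,8,9,10}:3  {4,5,6,7,8,9,10}:3
  |U|=8: {2,3,5,6,7,8,9,10}:3  {3,4,5,6,7,8,9,10}:6
  |U|=9: {2,3,4,5,6,7,8,9,10}:9
  start at 0(o): 9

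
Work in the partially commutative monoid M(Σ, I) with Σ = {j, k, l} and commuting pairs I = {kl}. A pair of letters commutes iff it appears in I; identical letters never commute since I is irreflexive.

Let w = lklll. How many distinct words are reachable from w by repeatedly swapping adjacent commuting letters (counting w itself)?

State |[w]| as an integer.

drop 0:l onto floor
drop 1:k onto floor
drop 2:l onto {0:l}
drop 3:l onto {2:l}
drop 4:l onto {3:l}
ground layer = {0:l, 1:k}
drop-orders for the pieces not yet dropped (sum over which currently-grounded one goes next):
  1 to go: {1} 1  {4} 1
  2 to go: {1,4} 2  {3,4} 1
  3 to go: {1,3,4} 3  {2,3,4} 1
  if 0:l drops first: 4 orders
  if 1:k drops first: 1 orders
heap linearizations: 5

5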